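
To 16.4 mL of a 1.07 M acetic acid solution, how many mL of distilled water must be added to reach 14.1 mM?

14.1 mM = 0.0141 M.
V₂ = C₁V₁/C₂ = 1.07 × 16.4 / 0.0141 = 1245 mL.
Diluent to add = V₂ − V₁ = 1245 − 16.4 = 1230 mL.

1230 mL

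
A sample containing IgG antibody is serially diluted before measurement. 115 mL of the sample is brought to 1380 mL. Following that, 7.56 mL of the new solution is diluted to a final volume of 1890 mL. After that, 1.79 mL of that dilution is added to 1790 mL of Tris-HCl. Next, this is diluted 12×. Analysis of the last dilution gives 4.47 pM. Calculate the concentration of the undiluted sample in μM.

161 μM

Overall dilution factor = 12 × 250 × 1001 × 12 = 3.60 × 10⁷.
Original = 4.47 pM × 3.60 × 10⁷ = 1.61 × 10⁸ pM = 161 μM.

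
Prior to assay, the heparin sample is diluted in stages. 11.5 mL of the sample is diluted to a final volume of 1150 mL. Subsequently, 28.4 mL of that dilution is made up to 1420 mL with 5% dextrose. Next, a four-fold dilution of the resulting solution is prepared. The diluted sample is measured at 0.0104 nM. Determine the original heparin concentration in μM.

0.208 μM

Overall dilution factor = 100 × 50 × 4 = 2.00 × 10⁴.
Original = 0.0104 nM × 2.00 × 10⁴ = 208 nM = 0.208 μM.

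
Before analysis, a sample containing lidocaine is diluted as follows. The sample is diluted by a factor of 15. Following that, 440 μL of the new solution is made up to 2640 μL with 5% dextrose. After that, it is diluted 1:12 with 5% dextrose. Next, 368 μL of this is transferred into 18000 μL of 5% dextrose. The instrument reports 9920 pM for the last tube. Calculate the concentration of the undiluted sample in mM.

0.535 mM

Overall dilution factor = 15 × 6 × 12 × 49.91 = 5.39 × 10⁴.
Original = 9920 pM × 5.39 × 10⁴ = 5.35 × 10⁸ pM = 0.535 mM.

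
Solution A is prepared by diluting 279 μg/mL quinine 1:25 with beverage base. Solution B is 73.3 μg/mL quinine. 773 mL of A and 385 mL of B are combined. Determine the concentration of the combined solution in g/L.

C_A = 279 μg/mL / 25 = 11.2 μg/mL.
C_mix = (C_A·V_A + C_B·V_B)/(V_A + V_B) = (11.2×773 + 73.3×385) / 1158 = 31.8 μg/mL = 0.0318 g/L.

0.0318 g/L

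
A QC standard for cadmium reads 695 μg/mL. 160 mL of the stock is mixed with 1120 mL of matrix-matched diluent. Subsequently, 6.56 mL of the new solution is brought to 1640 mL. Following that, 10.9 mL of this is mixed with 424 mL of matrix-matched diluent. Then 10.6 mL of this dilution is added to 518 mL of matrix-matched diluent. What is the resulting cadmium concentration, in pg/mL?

Overall dilution factor = 8 × 250 × 39.90 × 49.87 = 3.98 × 10⁶.
695 μg/mL / 3.98 × 10⁶ = 1.75 × 10⁻⁴ μg/mL = 175 pg/mL.

175 pg/mL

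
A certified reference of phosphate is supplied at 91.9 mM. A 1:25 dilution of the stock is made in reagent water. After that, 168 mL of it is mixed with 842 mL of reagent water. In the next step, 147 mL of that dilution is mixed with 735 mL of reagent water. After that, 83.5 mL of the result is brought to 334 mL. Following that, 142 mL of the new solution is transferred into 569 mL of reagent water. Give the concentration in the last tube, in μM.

5.09 μM

Overall dilution factor = 25 × 6.012 × 6 × 4 × 5.007 = 1.81 × 10⁴.
91.9 mM / 1.81 × 10⁴ = 5.09 × 10⁻³ mM = 5.09 μM.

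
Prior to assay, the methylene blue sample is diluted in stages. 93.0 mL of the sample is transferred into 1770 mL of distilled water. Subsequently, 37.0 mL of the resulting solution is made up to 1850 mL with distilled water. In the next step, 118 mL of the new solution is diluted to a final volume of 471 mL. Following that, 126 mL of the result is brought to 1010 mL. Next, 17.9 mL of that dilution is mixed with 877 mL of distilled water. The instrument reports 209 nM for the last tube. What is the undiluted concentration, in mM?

Overall dilution factor = 20.03 × 50 × 3.992 × 8.016 × 49.99 = 1.60 × 10⁶.
Original = 209 nM × 1.60 × 10⁶ = 3.35 × 10⁸ nM = 335 mM.

335 mM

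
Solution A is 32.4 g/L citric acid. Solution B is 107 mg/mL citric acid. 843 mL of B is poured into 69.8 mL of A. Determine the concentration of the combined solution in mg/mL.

C_B = 107 mg/mL = 107 g/L.
C_mix = (C_A·V_A + C_B·V_B)/(V_A + V_B) = (32.4×69.8 + 107×843) / 912.8 = 101 g/L = 101 mg/mL.

101 mg/mL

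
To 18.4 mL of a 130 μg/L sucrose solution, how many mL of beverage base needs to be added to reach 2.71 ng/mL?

2.71 ng/mL = 2.71 μg/L.
V₂ = C₁V₁/C₂ = 130 × 18.4 / 2.71 = 883 mL.
Diluent to add = V₂ − V₁ = 883 − 18.4 = 864 mL.

864 mL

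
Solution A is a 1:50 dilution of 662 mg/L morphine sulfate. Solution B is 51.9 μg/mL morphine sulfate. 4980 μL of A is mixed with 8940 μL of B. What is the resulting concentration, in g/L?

0.0381 g/L

C_A = 662 mg/L / 50 = 13.2 mg/L.
C_B = 51.9 μg/mL = 51.9 mg/L.
C_mix = (C_A·V_A + C_B·V_B)/(V_A + V_B) = (13.2×4980 + 51.9×8940) / 13920 = 38.1 mg/L = 0.0381 g/L.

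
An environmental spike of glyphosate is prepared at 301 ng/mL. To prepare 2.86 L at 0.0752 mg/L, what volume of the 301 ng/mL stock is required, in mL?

0.0752 mg/L = 75.2 ng/mL.
V₁ = C₂V₂/C₁ = 75.2 × 2.86 / 301 = 0.715 L = 715 mL.

715 mL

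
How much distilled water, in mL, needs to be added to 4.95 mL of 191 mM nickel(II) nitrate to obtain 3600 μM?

258 mL

3600 μM = 3.60 mM.
V₂ = C₁V₁/C₂ = 191 × 4.95 / 3.60 = 263 mL.
Diluent to add = V₂ − V₁ = 263 − 4.95 = 258 mL.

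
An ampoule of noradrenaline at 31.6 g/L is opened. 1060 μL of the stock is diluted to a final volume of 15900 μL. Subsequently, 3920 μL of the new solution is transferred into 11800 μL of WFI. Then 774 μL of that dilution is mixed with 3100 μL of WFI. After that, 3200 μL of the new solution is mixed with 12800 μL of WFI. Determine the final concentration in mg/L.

21.0 mg/L

Overall dilution factor = 15 × 4.010 × 5.005 × 5 = 1505.
31.6 g/L / 1505 = 0.0210 g/L = 21.0 mg/L.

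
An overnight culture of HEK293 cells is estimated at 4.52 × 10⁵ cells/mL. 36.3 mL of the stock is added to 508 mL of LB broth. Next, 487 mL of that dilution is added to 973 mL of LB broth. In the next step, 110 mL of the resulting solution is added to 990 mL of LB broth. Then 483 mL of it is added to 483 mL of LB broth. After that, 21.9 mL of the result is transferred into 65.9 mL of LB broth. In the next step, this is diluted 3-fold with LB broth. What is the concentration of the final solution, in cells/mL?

41.8 cells/mL

Overall dilution factor = 14.99 × 2.998 × 10 × 2 × 4.009 × 3 = 1.08 × 10⁴.
4.52 × 10⁵ cells/mL / 1.08 × 10⁴ = 41.8 cells/mL.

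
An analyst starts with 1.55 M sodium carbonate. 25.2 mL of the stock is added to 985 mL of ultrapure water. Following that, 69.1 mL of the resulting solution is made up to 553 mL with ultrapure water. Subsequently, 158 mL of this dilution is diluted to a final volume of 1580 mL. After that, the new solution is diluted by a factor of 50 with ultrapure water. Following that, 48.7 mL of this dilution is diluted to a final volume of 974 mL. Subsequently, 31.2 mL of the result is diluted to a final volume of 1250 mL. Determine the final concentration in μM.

0.0121 μM

Overall dilution factor = 40.09 × 8.003 × 10 × 50 × 20 × 40.06 = 1.29 × 10⁸.
1.55 M / 1.29 × 10⁸ = 1.21 × 10⁻⁸ M = 0.0121 μM.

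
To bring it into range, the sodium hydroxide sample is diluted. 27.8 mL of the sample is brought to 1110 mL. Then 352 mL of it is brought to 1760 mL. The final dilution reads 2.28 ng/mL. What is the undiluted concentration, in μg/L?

455 μg/L

Overall dilution factor = 39.93 × 5 = 200.
Original = 2.28 ng/mL × 200 = 455 ng/mL = 455 μg/L.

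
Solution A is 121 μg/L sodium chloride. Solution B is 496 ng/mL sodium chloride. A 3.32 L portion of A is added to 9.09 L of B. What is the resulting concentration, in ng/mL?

C_B = 496 ng/mL = 496 μg/L.
C_mix = (C_A·V_A + C_B·V_B)/(V_A + V_B) = (121×3.32 + 496×9.09) / 12.41 = 396 μg/L = 396 ng/mL.

396 ng/mL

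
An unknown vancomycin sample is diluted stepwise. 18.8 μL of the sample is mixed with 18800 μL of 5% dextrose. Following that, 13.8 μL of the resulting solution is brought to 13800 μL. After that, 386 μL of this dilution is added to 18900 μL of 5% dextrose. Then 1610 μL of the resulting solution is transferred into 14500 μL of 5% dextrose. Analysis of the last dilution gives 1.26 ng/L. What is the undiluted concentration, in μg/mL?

Overall dilution factor = 1001 × 1000 × 49.96 × 10.01 = 5.00 × 10⁸.
Original = 1.26 ng/L × 5.00 × 10⁸ = 6.31 × 10⁸ ng/L = 631 μg/mL.

631 μg/mL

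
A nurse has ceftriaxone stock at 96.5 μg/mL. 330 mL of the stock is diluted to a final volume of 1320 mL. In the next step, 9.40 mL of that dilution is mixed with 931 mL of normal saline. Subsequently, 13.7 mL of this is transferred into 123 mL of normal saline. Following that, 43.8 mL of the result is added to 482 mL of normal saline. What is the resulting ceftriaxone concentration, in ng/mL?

2.01 ng/mL

Overall dilution factor = 4 × 100.0 × 9.978 × 12.00 = 4.79 × 10⁴.
96.5 μg/mL / 4.79 × 10⁴ = 2.01 × 10⁻³ μg/mL = 2.01 ng/mL.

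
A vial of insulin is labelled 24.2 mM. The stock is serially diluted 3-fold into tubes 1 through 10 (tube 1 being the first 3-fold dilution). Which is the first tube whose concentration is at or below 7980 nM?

tube 8

Tube n has concentration 24.2 mM / 3ⁿ.
Need 3ⁿ ≥ 24.2 mM / 7980 nM = 3033, so n ≥ 7.30.
First such tube: n = 8.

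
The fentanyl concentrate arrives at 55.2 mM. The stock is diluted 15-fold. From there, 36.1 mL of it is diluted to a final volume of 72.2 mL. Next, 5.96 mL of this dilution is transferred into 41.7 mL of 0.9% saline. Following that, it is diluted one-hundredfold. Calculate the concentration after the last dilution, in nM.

Overall dilution factor = 15 × 2 × 7.997 × 100 = 2.40 × 10⁴.
55.2 mM / 2.40 × 10⁴ = 2.30 × 10⁻³ mM = 2300 nM.

2300 nM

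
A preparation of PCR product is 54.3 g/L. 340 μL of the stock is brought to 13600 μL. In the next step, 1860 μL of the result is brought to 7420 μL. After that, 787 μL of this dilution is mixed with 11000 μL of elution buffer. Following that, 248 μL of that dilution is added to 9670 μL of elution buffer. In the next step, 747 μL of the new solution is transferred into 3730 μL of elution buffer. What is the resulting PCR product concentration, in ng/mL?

94.8 ng/mL

Overall dilution factor = 40 × 3.989 × 14.98 × 39.99 × 5.993 = 5.73 × 10⁵.
54.3 g/L / 5.73 × 10⁵ = 9.48 × 10⁻⁵ g/L = 94.8 ng/mL.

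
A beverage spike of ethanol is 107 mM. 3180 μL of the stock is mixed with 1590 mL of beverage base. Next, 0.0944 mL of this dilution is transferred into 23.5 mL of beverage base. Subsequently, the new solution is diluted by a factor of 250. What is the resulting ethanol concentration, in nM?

Overall dilution factor = 501 × 249.9 × 250 = 3.13 × 10⁷.
107 mM / 3.13 × 10⁷ = 3.42 × 10⁻⁶ mM = 3.42 nM.

3.42 nM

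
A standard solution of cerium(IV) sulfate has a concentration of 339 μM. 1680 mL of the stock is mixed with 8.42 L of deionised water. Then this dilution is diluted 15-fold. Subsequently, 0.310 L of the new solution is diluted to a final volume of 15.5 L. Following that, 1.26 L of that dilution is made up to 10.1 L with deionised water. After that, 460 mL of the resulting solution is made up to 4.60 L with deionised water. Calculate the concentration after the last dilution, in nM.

0.938 nM

Overall dilution factor = 6.012 × 15 × 50 × 8.016 × 10 = 3.61 × 10⁵.
339 μM / 3.61 × 10⁵ = 9.38 × 10⁻⁴ μM = 0.938 nM.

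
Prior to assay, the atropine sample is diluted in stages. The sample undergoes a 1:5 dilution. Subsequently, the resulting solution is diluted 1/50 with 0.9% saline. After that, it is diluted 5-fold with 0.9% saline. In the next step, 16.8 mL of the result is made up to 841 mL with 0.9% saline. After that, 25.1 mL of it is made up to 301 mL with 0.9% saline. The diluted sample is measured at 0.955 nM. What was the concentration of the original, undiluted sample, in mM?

Overall dilution factor = 5 × 50 × 5 × 50.06 × 11.99 = 7.50 × 10⁵.
Original = 0.955 nM × 7.50 × 10⁵ = 7.17 × 10⁵ nM = 0.717 mM.

0.717 mM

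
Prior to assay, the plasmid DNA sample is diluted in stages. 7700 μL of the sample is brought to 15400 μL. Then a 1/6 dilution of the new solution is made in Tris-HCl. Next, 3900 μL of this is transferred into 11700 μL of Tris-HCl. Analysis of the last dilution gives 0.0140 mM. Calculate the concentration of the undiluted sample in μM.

672 μM

Overall dilution factor = 2 × 6 × 4 = 48.0.
Original = 0.0140 mM × 48.0 = 0.672 mM = 672 μM.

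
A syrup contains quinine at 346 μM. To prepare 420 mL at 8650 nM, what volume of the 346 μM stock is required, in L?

8650 nM = 8.65 μM.
V₁ = C₂V₂/C₁ = 8.65 × 420 / 346 = 10.5 mL = 0.0105 L.

0.0105 L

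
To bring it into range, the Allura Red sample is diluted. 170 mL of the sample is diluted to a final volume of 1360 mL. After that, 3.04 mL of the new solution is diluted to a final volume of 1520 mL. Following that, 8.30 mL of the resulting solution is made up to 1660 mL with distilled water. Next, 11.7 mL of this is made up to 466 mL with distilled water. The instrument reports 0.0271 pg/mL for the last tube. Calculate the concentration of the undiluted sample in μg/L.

Overall dilution factor = 8 × 500 × 200 × 39.83 = 3.19 × 10⁷.
Original = 0.0271 pg/mL × 3.19 × 10⁷ = 8.63 × 10⁵ pg/mL = 863 μg/L.

863 μg/L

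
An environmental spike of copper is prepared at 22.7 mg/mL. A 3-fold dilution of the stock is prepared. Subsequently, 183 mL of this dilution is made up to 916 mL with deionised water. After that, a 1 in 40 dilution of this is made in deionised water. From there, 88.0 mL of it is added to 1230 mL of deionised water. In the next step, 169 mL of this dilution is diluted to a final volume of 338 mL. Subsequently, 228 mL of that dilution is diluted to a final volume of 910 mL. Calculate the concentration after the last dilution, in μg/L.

316 μg/L

Overall dilution factor = 3 × 5.005 × 40 × 14.98 × 2 × 3.991 = 7.18 × 10⁴.
22.7 mg/mL / 7.18 × 10⁴ = 3.16 × 10⁻⁴ mg/mL = 316 μg/L.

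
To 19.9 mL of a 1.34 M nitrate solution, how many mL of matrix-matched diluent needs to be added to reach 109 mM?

109 mM = 0.109 M.
V₂ = C₁V₁/C₂ = 1.34 × 19.9 / 0.109 = 245 mL.
Diluent to add = V₂ − V₁ = 245 − 19.9 = 225 mL.

225 mL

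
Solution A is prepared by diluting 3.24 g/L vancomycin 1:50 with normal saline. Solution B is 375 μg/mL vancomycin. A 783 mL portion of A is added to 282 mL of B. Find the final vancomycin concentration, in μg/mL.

C_A = 3.24 g/L / 50 = 0.0648 g/L.
C_B = 375 μg/mL = 0.375 g/L.
C_mix = (C_A·V_A + C_B·V_B)/(V_A + V_B) = (0.0648×783 + 0.375×282) / 1065 = 0.147 g/L = 147 μg/mL.

147 μg/mL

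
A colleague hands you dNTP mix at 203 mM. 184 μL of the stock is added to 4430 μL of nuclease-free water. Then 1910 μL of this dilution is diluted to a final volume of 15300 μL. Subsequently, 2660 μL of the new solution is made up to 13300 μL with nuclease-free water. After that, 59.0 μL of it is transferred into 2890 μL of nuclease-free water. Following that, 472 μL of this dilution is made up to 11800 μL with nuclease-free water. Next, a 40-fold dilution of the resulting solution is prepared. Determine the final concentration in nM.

Overall dilution factor = 25.08 × 8.010 × 5 × 49.98 × 25 × 40 = 5.02 × 10⁷.
203 mM / 5.02 × 10⁷ = 4.04 × 10⁻⁶ mM = 4.04 nM.

4.04 nM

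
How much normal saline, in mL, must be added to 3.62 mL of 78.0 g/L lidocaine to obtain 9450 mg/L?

9450 mg/L = 9.45 g/L.
V₂ = C₁V₁/C₂ = 78.0 × 3.62 / 9.45 = 29.9 mL.
Diluent to add = V₂ − V₁ = 29.9 − 3.62 = 26.3 mL.

26.3 mL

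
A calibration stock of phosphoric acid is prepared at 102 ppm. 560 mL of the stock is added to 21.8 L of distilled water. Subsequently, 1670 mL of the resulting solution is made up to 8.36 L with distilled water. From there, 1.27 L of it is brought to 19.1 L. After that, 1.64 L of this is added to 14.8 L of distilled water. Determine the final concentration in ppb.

3.38 ppb

Overall dilution factor = 39.93 × 5.006 × 15.04 × 10.02 = 3.01 × 10⁴.
102 ppm / 3.01 × 10⁴ = 3.38 × 10⁻³ ppm = 3.38 ppb.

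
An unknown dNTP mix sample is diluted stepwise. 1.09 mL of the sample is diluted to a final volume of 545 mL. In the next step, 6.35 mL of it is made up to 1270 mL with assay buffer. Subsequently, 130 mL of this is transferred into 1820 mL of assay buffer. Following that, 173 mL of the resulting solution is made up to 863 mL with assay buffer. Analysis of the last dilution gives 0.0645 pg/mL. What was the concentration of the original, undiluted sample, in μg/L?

483 μg/L

Overall dilution factor = 500 × 200 × 15 × 4.988 = 7.48 × 10⁶.
Original = 0.0645 pg/mL × 7.48 × 10⁶ = 4.83 × 10⁵ pg/mL = 483 μg/L.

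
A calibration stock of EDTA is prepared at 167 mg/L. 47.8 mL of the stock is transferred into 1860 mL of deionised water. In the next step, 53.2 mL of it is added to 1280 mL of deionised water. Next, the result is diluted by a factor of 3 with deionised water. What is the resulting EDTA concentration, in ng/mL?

55.7 ng/mL

Overall dilution factor = 39.91 × 25.06 × 3 = 3001.
167 mg/L / 3001 = 0.0557 mg/L = 55.7 ng/mL.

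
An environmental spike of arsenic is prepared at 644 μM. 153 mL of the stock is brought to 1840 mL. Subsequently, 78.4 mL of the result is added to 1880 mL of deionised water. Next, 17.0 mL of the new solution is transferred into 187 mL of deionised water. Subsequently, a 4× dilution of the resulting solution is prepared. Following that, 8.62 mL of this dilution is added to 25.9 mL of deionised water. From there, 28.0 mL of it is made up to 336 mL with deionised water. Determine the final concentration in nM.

Overall dilution factor = 12.03 × 24.98 × 12 × 4 × 4.005 × 12 = 6.93 × 10⁵.
644 μM / 6.93 × 10⁵ = 9.29 × 10⁻⁴ μM = 0.929 nM.

0.929 nM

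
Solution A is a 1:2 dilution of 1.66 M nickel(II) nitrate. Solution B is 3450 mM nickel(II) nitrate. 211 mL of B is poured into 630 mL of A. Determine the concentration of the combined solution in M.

C_A = 1.66 M / 2 = 0.830 M.
C_B = 3450 mM = 3.45 M.
C_mix = (C_A·V_A + C_B·V_B)/(V_A + V_B) = (0.830×630 + 3.45×211) / 841.0 = 1.49 M.

1.49 M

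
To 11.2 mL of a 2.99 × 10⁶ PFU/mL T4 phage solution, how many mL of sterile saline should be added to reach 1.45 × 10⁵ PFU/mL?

220 mL

V₂ = C₁V₁/C₂ = 2.99 × 10⁶ × 11.2 / 1.45 × 10⁵ = 231 mL.
Diluent to add = V₂ − V₁ = 231 − 11.2 = 220 mL.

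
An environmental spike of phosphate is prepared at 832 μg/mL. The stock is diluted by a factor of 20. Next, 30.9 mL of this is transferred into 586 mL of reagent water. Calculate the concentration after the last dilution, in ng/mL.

Overall dilution factor = 20 × 19.96 = 399.
832 μg/mL / 399 = 2.08 μg/mL = 2080 ng/mL.

2080 ng/mL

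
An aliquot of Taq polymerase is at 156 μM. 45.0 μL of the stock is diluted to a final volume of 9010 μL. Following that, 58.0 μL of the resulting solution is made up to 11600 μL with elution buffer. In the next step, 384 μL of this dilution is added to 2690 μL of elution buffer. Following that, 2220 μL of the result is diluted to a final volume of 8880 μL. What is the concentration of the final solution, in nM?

Overall dilution factor = 200.2 × 200 × 8.005 × 4 = 1.28 × 10⁶.
156 μM / 1.28 × 10⁶ = 1.22 × 10⁻⁴ μM = 0.122 nM.

0.122 nM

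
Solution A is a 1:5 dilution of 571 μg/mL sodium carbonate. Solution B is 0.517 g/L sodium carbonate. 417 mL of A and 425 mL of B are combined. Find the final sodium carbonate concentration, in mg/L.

318 mg/L

C_A = 571 μg/mL / 5 = 114 μg/mL.
C_B = 0.517 g/L = 517 μg/mL.
C_mix = (C_A·V_A + C_B·V_B)/(V_A + V_B) = (114×417 + 517×425) / 842.0 = 318 μg/mL = 318 mg/L.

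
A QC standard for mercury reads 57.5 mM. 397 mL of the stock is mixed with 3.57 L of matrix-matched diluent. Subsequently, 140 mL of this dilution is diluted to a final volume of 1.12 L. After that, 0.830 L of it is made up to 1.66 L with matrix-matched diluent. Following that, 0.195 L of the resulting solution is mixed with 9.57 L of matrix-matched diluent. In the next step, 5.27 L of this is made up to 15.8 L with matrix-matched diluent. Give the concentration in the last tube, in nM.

2400 nM

Overall dilution factor = 9.992 × 8 × 2 × 50.08 × 2.998 = 2.40 × 10⁴.
57.5 mM / 2.40 × 10⁴ = 2.40 × 10⁻³ mM = 2400 nM.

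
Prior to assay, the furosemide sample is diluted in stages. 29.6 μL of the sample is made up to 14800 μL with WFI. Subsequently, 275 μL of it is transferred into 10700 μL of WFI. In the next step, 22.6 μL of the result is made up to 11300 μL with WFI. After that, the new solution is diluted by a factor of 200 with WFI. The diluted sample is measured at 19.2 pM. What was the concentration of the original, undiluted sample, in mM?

Overall dilution factor = 500 × 39.91 × 500 × 200 = 2.00 × 10⁹.
Original = 19.2 pM × 2.00 × 10⁹ = 3.83 × 10¹⁰ pM = 38.3 mM.

38.3 mM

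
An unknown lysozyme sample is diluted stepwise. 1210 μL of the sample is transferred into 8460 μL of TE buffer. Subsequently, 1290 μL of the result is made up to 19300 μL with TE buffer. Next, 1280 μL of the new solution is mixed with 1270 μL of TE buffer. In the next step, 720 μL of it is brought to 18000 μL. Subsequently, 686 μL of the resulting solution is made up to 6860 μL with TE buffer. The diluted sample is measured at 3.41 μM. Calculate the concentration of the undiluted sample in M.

Overall dilution factor = 7.992 × 14.96 × 1.992 × 25 × 10 = 5.95 × 10⁴.
Original = 3.41 μM × 5.95 × 10⁴ = 2.03 × 10⁵ μM = 0.203 M.

0.203 M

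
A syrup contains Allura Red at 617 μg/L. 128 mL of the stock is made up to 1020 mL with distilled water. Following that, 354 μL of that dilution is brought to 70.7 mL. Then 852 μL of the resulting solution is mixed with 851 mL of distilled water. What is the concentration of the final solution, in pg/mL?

Overall dilution factor = 7.969 × 199.7 × 999.8 = 1.59 × 10⁶.
617 μg/L / 1.59 × 10⁶ = 3.88 × 10⁻⁴ μg/L = 0.388 pg/mL.

0.388 pg/mL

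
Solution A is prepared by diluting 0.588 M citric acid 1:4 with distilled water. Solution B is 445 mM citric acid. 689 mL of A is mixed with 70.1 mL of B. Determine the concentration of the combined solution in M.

0.175 M

C_A = 0.588 M / 4 = 0.147 M.
C_B = 445 mM = 0.445 M.
C_mix = (C_A·V_A + C_B·V_B)/(V_A + V_B) = (0.147×689 + 0.445×70.1) / 759.1 = 0.175 M.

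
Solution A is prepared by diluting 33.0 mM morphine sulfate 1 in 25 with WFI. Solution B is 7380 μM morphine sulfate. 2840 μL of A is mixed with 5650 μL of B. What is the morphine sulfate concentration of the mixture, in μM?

5350 μM

C_A = 33.0 mM / 25 = 1.32 mM.
C_B = 7380 μM = 7.38 mM.
C_mix = (C_A·V_A + C_B·V_B)/(V_A + V_B) = (1.32×2840 + 7.38×5650) / 8490 = 5.35 mM = 5350 μM.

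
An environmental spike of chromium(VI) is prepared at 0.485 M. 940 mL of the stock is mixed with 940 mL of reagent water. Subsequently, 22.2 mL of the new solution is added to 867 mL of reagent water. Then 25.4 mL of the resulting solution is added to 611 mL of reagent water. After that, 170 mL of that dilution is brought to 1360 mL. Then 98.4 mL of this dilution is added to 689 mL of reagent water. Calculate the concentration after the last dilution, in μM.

Overall dilution factor = 2 × 40.05 × 25.06 × 8 × 8.002 = 1.28 × 10⁵.
0.485 M / 1.28 × 10⁵ = 3.77 × 10⁻⁶ M = 3.77 μM.

3.77 μM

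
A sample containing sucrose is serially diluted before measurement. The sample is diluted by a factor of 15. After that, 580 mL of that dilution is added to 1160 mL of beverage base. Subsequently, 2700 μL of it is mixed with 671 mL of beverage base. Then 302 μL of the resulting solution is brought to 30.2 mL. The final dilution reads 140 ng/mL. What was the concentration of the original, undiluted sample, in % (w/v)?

Overall dilution factor = 15 × 3 × 249.5 × 100 = 1.12 × 10⁶.
Original = 140 ng/mL × 1.12 × 10⁶ = 1.57 × 10⁸ ng/mL = 15.7 % (w/v).

15.7 % (w/v)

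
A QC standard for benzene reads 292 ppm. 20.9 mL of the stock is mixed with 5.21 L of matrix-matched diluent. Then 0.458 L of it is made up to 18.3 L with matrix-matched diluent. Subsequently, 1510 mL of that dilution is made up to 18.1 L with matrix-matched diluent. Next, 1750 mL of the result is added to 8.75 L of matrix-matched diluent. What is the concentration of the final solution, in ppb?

Overall dilution factor = 250.3 × 39.96 × 11.99 × 6 = 7.19 × 10⁵.
292 ppm / 7.19 × 10⁵ = 4.06 × 10⁻⁴ ppm = 0.406 ppb.

0.406 ppb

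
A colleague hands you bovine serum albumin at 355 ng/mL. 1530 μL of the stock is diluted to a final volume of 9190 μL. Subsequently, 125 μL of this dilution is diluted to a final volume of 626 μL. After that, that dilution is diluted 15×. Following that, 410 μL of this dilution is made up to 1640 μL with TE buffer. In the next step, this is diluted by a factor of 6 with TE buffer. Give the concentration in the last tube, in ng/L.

Overall dilution factor = 6.007 × 5.008 × 15 × 4 × 6 = 1.08 × 10⁴.
355 ng/mL / 1.08 × 10⁴ = 0.0328 ng/mL = 32.8 ng/L.

32.8 ng/L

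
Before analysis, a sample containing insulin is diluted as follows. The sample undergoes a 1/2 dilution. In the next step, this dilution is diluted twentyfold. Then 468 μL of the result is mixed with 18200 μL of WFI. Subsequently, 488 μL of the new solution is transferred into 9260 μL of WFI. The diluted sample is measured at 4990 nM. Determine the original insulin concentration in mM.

159 mM

Overall dilution factor = 2 × 20 × 39.89 × 19.98 = 3.19 × 10⁴.
Original = 4990 nM × 3.19 × 10⁴ = 1.59 × 10⁸ nM = 159 mM.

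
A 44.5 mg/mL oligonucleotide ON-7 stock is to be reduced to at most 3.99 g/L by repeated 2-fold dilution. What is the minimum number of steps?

Need 2ⁿ ≥ 11.2, so n ≥ log(11.2)/log(2) = 3.48.
Minimum whole steps: n = 4.

4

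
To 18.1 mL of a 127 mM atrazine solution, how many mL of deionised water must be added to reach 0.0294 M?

0.0294 M = 29.4 mM.
V₂ = C₁V₁/C₂ = 127 × 18.1 / 29.4 = 78.2 mL.
Diluent to add = V₂ − V₁ = 78.2 − 18.1 = 60.1 mL.

60.1 mL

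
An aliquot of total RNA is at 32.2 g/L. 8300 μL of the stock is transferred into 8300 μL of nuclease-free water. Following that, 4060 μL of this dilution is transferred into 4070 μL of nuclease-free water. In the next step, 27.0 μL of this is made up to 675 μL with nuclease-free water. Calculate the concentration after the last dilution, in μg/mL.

Overall dilution factor = 2 × 2.002 × 25 = 100.
32.2 g/L / 100 = 0.322 g/L = 322 μg/mL.

322 μg/mL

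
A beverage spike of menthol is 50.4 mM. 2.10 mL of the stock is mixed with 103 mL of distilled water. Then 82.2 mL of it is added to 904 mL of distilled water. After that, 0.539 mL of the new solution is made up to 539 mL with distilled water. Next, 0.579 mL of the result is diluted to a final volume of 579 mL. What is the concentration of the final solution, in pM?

Overall dilution factor = 50.05 × 12.00 × 1000 × 1000 = 6.00 × 10⁸.
50.4 mM / 6.00 × 10⁸ = 8.39 × 10⁻⁸ mM = 83.9 pM.

83.9 pM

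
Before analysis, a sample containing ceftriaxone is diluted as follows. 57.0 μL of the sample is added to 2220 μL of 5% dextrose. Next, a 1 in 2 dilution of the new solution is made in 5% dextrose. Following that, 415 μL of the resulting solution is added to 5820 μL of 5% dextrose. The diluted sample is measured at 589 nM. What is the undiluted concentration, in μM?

Overall dilution factor = 39.95 × 2 × 15.02 = 1200.
Original = 589 nM × 1200 = 7.07 × 10⁵ nM = 707 μM.

707 μM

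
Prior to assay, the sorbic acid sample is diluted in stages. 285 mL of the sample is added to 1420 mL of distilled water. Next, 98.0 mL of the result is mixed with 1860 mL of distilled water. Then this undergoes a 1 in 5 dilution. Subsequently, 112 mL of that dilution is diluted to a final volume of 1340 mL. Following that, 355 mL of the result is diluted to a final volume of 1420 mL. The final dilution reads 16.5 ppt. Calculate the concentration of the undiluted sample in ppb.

472 ppb

Overall dilution factor = 5.982 × 19.98 × 5 × 11.96 × 4 = 2.86 × 10⁴.
Original = 16.5 ppt × 2.86 × 10⁴ = 4.72 × 10⁵ ppt = 472 ppb.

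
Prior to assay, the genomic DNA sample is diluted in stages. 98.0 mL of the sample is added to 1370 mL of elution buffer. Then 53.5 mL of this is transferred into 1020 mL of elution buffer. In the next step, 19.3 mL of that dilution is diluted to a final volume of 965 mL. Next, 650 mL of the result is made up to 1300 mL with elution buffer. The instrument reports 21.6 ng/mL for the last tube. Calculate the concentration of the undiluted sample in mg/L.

Overall dilution factor = 14.98 × 20.07 × 50 × 2 = 3.01 × 10⁴.
Original = 21.6 ng/mL × 3.01 × 10⁴ = 6.49 × 10⁵ ng/mL = 649 mg/L.

649 mg/L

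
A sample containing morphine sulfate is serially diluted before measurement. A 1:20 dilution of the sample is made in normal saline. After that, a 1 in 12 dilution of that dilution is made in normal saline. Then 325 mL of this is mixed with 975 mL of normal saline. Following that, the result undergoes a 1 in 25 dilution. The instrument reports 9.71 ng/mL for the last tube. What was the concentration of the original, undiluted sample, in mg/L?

Overall dilution factor = 20 × 12 × 4 × 25 = 2.40 × 10⁴.
Original = 9.71 ng/mL × 2.40 × 10⁴ = 2.33 × 10⁵ ng/mL = 233 mg/L.

233 mg/L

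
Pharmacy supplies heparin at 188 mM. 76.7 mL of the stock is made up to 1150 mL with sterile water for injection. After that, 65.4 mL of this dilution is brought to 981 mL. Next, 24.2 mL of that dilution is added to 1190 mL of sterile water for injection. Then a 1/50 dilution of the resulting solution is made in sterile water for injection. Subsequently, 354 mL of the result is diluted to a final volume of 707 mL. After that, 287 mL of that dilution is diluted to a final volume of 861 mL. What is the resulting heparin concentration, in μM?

Overall dilution factor = 14.99 × 15 × 50.17 × 50 × 1.997 × 3 = 3.38 × 10⁶.
188 mM / 3.38 × 10⁶ = 5.56 × 10⁻⁵ mM = 0.0556 μM.

0.0556 μM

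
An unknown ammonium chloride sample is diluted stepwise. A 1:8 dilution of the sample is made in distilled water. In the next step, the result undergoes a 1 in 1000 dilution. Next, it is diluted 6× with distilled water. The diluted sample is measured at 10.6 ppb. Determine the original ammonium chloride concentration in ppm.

Overall dilution factor = 8 × 1000 × 6 = 4.80 × 10⁴.
Original = 10.6 ppb × 4.80 × 10⁴ = 5.09 × 10⁵ ppb = 509 ppm.

509 ppm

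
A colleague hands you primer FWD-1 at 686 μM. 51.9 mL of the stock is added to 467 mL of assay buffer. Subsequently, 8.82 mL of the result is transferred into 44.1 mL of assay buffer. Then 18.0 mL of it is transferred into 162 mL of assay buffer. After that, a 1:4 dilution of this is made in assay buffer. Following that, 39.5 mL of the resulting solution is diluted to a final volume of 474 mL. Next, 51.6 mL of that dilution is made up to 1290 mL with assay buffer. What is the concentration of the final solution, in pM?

953 pM

Overall dilution factor = 9.998 × 6 × 10 × 4 × 12 × 25 = 7.20 × 10⁵.
686 μM / 7.20 × 10⁵ = 9.53 × 10⁻⁴ μM = 953 pM.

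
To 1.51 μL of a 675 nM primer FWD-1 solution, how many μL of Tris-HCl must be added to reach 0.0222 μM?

44.4 μL

0.0222 μM = 22.2 nM.
V₂ = C₁V₁/C₂ = 675 × 1.51 / 22.2 = 45.9 μL.
Diluent to add = V₂ − V₁ = 45.9 − 1.51 = 44.4 μL.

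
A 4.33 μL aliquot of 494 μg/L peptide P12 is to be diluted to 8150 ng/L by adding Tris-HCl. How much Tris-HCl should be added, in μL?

258 μL

8150 ng/L = 8.15 μg/L.
V₂ = C₁V₁/C₂ = 494 × 4.33 / 8.15 = 262 μL.
Diluent to add = V₂ − V₁ = 262 − 4.33 = 258 μL.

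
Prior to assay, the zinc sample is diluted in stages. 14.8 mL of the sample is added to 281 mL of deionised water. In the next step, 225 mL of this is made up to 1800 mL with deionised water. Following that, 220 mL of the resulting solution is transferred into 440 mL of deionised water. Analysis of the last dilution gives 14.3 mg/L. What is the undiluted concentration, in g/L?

Overall dilution factor = 19.99 × 8 × 3 = 480.
Original = 14.3 mg/L × 480 = 6859 mg/L = 6.86 g/L.

6.86 g/L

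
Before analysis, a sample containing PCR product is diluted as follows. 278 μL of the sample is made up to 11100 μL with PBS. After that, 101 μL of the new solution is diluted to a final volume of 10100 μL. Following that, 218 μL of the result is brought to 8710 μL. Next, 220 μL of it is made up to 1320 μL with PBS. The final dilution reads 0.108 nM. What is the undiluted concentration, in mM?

0.103 mM

Overall dilution factor = 39.93 × 100 × 39.95 × 6 = 9.57 × 10⁵.
Original = 0.108 nM × 9.57 × 10⁵ = 1.03 × 10⁵ nM = 0.103 mM.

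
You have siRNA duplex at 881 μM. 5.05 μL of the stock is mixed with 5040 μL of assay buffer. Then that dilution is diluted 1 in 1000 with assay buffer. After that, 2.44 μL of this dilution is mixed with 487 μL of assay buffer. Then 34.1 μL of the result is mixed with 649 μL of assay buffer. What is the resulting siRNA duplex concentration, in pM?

0.219 pM

Overall dilution factor = 999.0 × 1000 × 200.6 × 20.03 = 4.01 × 10⁹.
881 μM / 4.01 × 10⁹ = 2.19 × 10⁻⁷ μM = 0.219 pM.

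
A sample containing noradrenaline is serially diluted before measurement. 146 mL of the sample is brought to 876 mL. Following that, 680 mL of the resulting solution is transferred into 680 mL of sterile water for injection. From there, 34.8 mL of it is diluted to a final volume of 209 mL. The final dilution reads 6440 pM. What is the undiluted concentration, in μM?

Overall dilution factor = 6 × 2 × 6.006 = 72.1.
Original = 6440 pM × 72.1 = 4.64 × 10⁵ pM = 0.464 μM.

0.464 μM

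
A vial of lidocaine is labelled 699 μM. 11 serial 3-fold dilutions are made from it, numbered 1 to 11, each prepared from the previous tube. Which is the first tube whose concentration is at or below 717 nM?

tube 7

Tube n has concentration 699 μM / 3ⁿ.
Need 3ⁿ ≥ 699 μM / 717 nM = 975, so n ≥ 6.26.
First such tube: n = 7.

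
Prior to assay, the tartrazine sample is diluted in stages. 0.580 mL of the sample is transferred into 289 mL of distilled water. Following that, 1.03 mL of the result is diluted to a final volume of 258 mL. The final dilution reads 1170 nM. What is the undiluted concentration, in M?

Overall dilution factor = 499.3 × 250.5 = 1.25 × 10⁵.
Original = 1170 nM × 1.25 × 10⁵ = 1.46 × 10⁸ nM = 0.146 M.

0.146 M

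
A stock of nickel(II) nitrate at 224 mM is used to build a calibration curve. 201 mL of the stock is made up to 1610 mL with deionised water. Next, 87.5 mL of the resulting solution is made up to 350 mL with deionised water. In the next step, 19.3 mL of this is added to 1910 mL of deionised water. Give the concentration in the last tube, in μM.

Overall dilution factor = 8.010 × 4 × 99.96 = 3203.
224 mM / 3203 = 0.0699 mM = 69.9 μM.

69.9 μM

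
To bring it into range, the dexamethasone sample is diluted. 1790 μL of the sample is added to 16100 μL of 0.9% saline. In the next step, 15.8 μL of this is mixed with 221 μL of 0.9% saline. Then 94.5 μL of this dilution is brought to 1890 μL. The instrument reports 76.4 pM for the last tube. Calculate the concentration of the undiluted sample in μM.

Overall dilution factor = 9.994 × 14.99 × 20 = 2996.
Original = 76.4 pM × 2996 = 2.29 × 10⁵ pM = 0.229 μM.

0.229 μM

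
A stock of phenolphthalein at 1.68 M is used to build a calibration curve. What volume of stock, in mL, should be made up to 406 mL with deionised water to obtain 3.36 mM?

0.812 mL

3.36 mM = 3.36 × 10⁻³ M.
V₁ = C₂V₂/C₁ = 3.36 × 10⁻³ × 406 / 1.68 = 0.812 mL.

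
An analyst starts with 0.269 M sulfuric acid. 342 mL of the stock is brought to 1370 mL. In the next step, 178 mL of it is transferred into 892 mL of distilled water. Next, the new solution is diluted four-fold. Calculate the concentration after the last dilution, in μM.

2790 μM

Overall dilution factor = 4.006 × 6.011 × 4 = 96.3.
0.269 M / 96.3 = 2.79 × 10⁻³ M = 2790 μM.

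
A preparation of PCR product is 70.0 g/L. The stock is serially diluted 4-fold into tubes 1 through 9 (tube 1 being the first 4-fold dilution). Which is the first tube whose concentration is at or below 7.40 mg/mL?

Tube n has concentration 70.0 g/L / 4ⁿ.
Need 4ⁿ ≥ 70.0 g/L / 7.40 mg/mL = 9.46, so n ≥ 1.62.
First such tube: n = 2.

tube 2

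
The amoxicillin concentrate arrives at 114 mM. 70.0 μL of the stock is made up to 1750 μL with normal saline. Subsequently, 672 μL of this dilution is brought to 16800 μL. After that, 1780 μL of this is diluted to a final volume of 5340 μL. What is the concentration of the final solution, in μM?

60.8 μM

Overall dilution factor = 25 × 25 × 3 = 1875.
114 mM / 1875 = 0.0608 mM = 60.8 μM.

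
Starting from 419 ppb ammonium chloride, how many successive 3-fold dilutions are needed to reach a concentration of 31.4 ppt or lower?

Need 3ⁿ ≥ 1.33 × 10⁴, so n ≥ log(1.33 × 10⁴)/log(3) = 8.65.
Minimum whole steps: n = 9.

9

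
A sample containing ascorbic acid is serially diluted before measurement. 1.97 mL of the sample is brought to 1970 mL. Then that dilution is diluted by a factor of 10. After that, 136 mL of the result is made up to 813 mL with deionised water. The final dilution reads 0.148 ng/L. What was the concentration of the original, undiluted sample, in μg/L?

8.85 μg/L

Overall dilution factor = 1000 × 10 × 5.978 = 5.98 × 10⁴.
Original = 0.148 ng/L × 5.98 × 10⁴ = 8847 ng/L = 8.85 μg/L.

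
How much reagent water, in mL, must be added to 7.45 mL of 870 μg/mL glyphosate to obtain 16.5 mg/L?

16.5 mg/L = 16.5 μg/mL.
V₂ = C₁V₁/C₂ = 870 × 7.45 / 16.5 = 393 mL.
Diluent to add = V₂ − V₁ = 393 − 7.45 = 385 mL.

385 mL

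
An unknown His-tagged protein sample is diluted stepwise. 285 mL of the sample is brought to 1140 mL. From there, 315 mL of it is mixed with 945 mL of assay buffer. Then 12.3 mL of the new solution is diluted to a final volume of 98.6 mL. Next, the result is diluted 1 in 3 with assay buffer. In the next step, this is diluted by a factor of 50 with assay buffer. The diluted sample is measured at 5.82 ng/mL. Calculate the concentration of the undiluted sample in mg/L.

Overall dilution factor = 4 × 4 × 8.016 × 3 × 50 = 1.92 × 10⁴.
Original = 5.82 ng/mL × 1.92 × 10⁴ = 1.12 × 10⁵ ng/mL = 112 mg/L.

112 mg/L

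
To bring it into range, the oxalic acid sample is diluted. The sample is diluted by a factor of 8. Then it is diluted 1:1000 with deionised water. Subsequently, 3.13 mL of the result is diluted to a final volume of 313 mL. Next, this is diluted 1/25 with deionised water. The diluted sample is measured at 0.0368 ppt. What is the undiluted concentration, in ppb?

736 ppb

Overall dilution factor = 8 × 1000 × 100 × 25 = 2.00 × 10⁷.
Original = 0.0368 ppt × 2.00 × 10⁷ = 7.36 × 10⁵ ppt = 736 ppb.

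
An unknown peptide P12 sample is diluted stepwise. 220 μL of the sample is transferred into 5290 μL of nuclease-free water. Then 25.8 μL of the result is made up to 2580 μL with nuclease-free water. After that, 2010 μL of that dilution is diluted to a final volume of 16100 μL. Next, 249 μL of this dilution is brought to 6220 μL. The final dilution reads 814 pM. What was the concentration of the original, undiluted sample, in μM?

Overall dilution factor = 25.05 × 100 × 8.010 × 24.98 = 5.01 × 10⁵.
Original = 814 pM × 5.01 × 10⁵ = 4.08 × 10⁸ pM = 408 μM.

408 μM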